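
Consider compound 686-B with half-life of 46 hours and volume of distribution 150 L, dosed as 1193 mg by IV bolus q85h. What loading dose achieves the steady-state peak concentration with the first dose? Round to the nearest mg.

1652 mg

f = (1/2)^(85/46) ≈ 0.277811; accumulation ratio R = 1/(1−f) ≈ 1.38468.
Loading dose to hit Cmax,ss on first dose: D_load = D_maint·R ≈ 1193 × 1.38468 ≈ 1651.92 mg.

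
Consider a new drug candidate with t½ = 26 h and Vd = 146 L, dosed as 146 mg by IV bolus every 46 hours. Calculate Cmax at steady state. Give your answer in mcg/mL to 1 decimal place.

1.4 mcg/mL

τ/t½ = 46/26 ≈ 1.7692, so fraction remaining f = (1/2)^(46/26) ≈ 0.2934.
Accumulation ratio R = 1/(1 − f) ≈ 1/0.7066 ≈ 1.4152.
Single-dose peak C₀ = D/Vd = 146/146 ≈ 1.000 mcg/mL.
Steady-state peak Cmax,ss = C₀·R ≈ 1.000 × 1.4152 ≈ 1.415 mcg/mL.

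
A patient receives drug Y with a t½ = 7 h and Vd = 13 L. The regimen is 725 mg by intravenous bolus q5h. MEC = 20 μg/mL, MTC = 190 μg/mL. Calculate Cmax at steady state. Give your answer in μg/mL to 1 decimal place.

142.8 μg/mL

Over one 5-h interval, 5/7 ≈ 0.71429 half-lives elapse, leaving f ≈ 0.6095 of each dose.
Accumulation ratio R = 1/(1 − f) ≈ 1/0.3905 ≈ 2.5608.
Each bolus raises the concentration by D/Vd = 725/13 ≈ 55.769 μg/mL.
Cmax,ss = C₀/(1 − f) ≈ 55.769/0.3905 ≈ 142.814 μg/mL.
Peak 142.8 μg/mL vs MTC 190 μg/mL: below toxic threshold.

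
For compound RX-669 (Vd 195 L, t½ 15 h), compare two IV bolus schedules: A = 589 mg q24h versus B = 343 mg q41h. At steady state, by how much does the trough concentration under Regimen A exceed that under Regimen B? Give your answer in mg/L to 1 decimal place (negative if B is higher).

1.2 mg/L

Regimen A: f = (1/2)^(24/15) ≈ 0.3299; Cmin,ss = (589/195)·f/(1−f) ≈ 1.487 mg/L.
Regimen B: f = (1/2)^(41/15) ≈ 0.1504; Cmin,ss = (343/195)·f/(1−f) ≈ 0.311 mg/L.
Difference ≈ 1.487 − 0.311 ≈ 1.176 mg/L.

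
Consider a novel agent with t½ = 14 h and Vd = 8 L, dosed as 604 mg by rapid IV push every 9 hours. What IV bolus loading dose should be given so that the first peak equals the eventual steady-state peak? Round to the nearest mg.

1680 mg

f = (1/2)^(9/14) ≈ 0.640443; accumulation ratio R = 1/(1−f) ≈ 2.78120.
Loading dose to hit Cmax,ss on first dose: D_load = D_maint·R ≈ 604 × 2.78120 ≈ 1679.84 mg.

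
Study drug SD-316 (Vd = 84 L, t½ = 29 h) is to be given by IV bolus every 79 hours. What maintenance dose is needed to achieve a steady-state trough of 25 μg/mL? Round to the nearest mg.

τ/t½ = 79/29 ≈ 2.7241, so f = (1/2)^(79/29) ≈ 0.151340.
Cmin,ss = (D/Vd)·f/(1−f), so D = Cmin,ss·Vd·(1−f)/f.
D = 25 × 84 × (1−f)/f ≈ 25 × 84 × 5.60764 ≈ 11776.04 mg.

11776 mg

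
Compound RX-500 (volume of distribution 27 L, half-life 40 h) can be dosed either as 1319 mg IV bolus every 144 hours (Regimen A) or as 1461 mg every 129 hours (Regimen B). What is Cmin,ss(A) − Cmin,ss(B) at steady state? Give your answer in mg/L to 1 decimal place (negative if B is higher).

-2.1 mg/L

Regimen A: f = (1/2)^(144/40) ≈ 0.0825; Cmin,ss = (1319/27)·f/(1−f) ≈ 4.393 mg/L.
Regimen B: f = (1/2)^(129/40) ≈ 0.1069; Cmin,ss = (1461/27)·f/(1−f) ≈ 6.477 mg/L.
Difference ≈ 4.393 − 6.477 ≈ -2.084 mg/L.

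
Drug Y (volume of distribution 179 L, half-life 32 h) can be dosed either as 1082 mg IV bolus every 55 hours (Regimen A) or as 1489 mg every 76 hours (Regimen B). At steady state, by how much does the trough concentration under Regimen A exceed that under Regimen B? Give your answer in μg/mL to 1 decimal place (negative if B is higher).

0.7 μg/mL

Regimen A: f = (1/2)^(55/32) ≈ 0.3038; Cmin,ss = (1082/179)·f/(1−f) ≈ 2.638 μg/mL.
Regimen B: f = (1/2)^(76/32) ≈ 0.1928; Cmin,ss = (1489/179)·f/(1−f) ≈ 1.987 μg/mL.
Difference ≈ 2.638 − 1.987 ≈ 0.651 μg/mL.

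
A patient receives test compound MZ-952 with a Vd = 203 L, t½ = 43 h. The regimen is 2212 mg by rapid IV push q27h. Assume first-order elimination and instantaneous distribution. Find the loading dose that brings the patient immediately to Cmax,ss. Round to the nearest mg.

f = (1/2)^(27/43) ≈ 0.647115; accumulation ratio R = 1/(1−f) ≈ 2.83378.
Loading dose to hit Cmax,ss on first dose: D_load = D_maint·R ≈ 2212 × 2.83378 ≈ 6268.32 mg.

6268 mg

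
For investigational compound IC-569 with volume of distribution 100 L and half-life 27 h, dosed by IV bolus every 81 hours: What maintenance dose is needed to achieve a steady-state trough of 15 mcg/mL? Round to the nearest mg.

10500 mg

τ/t½ = 81/27 ≈ 3, so f = (1/2)^(81/27) ≈ 0.125000.
Cmin,ss = (D/Vd)·f/(1−f), so D = Cmin,ss·Vd·(1−f)/f.
D = 15 × 100 × (1−f)/f ≈ 15 × 100 × 7.00000 ≈ 10500.00 mg.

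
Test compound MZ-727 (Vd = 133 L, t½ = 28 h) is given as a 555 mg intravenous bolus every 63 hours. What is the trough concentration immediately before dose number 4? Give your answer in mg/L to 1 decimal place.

f = (1/2)^(τ/t½) = (1/2)^(63/28) ≈ 0.2102.
C₀ = D/Vd = 555/133 ≈ 4.173 mg/L.
Before the 4th dose, 3 doses have been given. Superposition: Cmin = C₀·(f + f² + … + f^3).
≈ 4.173 × (0.2102 + 0.0442 + 0.0093) ≈ 4.173 × 0.2637 ≈ 1.100 mg/L.

1.1 mg/L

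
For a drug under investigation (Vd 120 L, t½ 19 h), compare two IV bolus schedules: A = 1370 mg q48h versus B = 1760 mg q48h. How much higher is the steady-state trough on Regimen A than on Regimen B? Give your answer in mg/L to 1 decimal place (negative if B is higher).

Regimen A: f = (1/2)^(48/19) ≈ 0.1736; Cmin,ss = (1370/120)·f/(1−f) ≈ 2.398 mg/L.
Regimen B: f = (1/2)^(48/19) ≈ 0.1736; Cmin,ss = (1760/120)·f/(1−f) ≈ 3.081 mg/L.
Difference ≈ 2.398 − 3.081 ≈ -0.683 mg/L.

-0.7 mg/L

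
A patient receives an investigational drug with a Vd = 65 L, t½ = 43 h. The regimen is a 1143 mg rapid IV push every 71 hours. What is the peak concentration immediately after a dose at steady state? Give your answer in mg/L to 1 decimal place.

25.8 mg/L

τ/t½ = 71/43 ≈ 1.6512, so fraction remaining f = (1/2)^(71/43) ≈ 0.3184.
At steady state, accumulation factor R = 1/(1 − e^(−kτ)) ≈ 1.4671.
Each bolus raises the concentration by D/Vd = 1143/65 ≈ 17.585 mg/L.
Steady-state peak Cmax,ss = C₀·R ≈ 17.585 × 1.4671 ≈ 25.799 mg/L.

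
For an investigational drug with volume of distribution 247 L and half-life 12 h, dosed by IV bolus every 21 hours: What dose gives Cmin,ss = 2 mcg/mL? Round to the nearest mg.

1168 mg

τ/t½ = 21/12 ≈ 1.75, so f = (1/2)^(21/12) ≈ 0.297302.
Cmin,ss = (D/Vd)·f/(1−f), so D = Cmin,ss·Vd·(1−f)/f.
D = 2 × 247 × (1−f)/f ≈ 2 × 247 × 2.36358 ≈ 1167.61 mg.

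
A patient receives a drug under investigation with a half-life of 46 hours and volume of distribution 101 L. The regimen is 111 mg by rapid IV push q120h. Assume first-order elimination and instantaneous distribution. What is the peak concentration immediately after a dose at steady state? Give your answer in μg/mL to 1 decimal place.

1.3 μg/mL

Over one 120-h interval, 120/46 ≈ 2.6087 half-lives elapse, leaving f ≈ 0.1639 of each dose.
Accumulation ratio R = 1/(1 − f) ≈ 1/0.8361 ≈ 1.1960.
Single-dose peak C₀ = D/Vd = 111/101 ≈ 1.099 μg/mL.
Cmax,ss = C₀/(1 − f) ≈ 1.099/0.8361 ≈ 1.314 μg/mL.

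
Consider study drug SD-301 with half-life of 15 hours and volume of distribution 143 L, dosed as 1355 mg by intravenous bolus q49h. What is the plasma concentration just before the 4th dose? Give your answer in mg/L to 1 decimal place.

1.1 mg/L

f = (1/2)^(τ/t½) = (1/2)^(49/15) ≈ 0.1039.
C₀ = D/Vd = 1355/143 ≈ 9.476 mg/L.
Before the 4th dose, 3 doses have been given. Superposition: Cmin = C₀·(f + f² + … + f^3).
≈ 9.476 × (0.1039 + 0.0108 + 0.0011) ≈ 9.476 × 0.1158 ≈ 1.097 mg/L.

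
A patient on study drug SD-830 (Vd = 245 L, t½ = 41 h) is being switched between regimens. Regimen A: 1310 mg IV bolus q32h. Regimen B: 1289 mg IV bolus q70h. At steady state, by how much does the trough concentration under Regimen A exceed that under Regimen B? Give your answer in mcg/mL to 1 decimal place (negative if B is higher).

5.1 mcg/mL

Regimen A: f = (1/2)^(32/41) ≈ 0.5822; Cmin,ss = (1310/245)·f/(1−f) ≈ 7.451 mcg/mL.
Regimen B: f = (1/2)^(70/41) ≈ 0.3062; Cmin,ss = (1289/245)·f/(1−f) ≈ 2.322 mcg/mL.
Difference ≈ 7.451 − 2.322 ≈ 5.129 mcg/mL.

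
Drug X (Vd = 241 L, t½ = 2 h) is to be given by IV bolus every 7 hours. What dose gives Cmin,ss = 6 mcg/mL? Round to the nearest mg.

14914 mg

τ/t½ = 7/2 ≈ 3.5, so f = (1/2)^(7/2) ≈ 0.088388.
Cmin,ss = (D/Vd)·f/(1−f), so D = Cmin,ss·Vd·(1−f)/f.
D = 6 × 241 × (1−f)/f ≈ 6 × 241 × 10.31375 ≈ 14913.68 mg.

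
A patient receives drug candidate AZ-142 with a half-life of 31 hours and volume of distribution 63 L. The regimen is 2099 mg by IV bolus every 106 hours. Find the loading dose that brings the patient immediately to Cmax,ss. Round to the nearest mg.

f = (1/2)^(106/31) ≈ 0.093470; accumulation ratio R = 1/(1−f) ≈ 1.10311.
Loading dose to hit Cmax,ss on first dose: D_load = D_maint·R ≈ 2099 × 1.10311 ≈ 2315.43 mg.

2315 mg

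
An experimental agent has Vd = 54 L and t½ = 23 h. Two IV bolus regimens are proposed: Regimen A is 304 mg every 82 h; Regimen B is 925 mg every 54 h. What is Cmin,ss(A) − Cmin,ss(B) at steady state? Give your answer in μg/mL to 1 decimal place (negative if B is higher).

Regimen A: f = (1/2)^(82/23) ≈ 0.0845; Cmin,ss = (304/54)·f/(1−f) ≈ 0.520 μg/mL.
Regimen B: f = (1/2)^(54/23) ≈ 0.1964; Cmin,ss = (925/54)·f/(1−f) ≈ 4.186 μg/mL.
Difference ≈ 0.520 − 4.186 ≈ -3.666 μg/mL.

-3.7 μg/mL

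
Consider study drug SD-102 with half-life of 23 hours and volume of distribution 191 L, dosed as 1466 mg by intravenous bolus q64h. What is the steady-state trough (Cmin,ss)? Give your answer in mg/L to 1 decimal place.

k = ln2/t½ = ln2/23 ≈ 0.030137 h⁻¹; fraction remaining f = e^(−kτ) = e^(−0.030137×64) ≈ 0.1453.
At steady state, accumulation factor R = 1/(1 − e^(−kτ)) ≈ 1.1700.
Single-dose peak C₀ = D/Vd = 1466/191 ≈ 7.675 mg/L.
Steady-state peak Cmax,ss = C₀·R ≈ 7.675 × 1.1700 ≈ 8.980 mg/L.
Steady-state trough Cmin,ss = Cmax,ss·f ≈ 8.980 × 0.1453 ≈ 1.305 mg/L.

1.3 mg/L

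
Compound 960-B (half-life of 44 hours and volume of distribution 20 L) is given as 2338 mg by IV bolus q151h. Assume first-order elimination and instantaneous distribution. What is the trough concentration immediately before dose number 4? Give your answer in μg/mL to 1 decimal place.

11.9 μg/mL

f = (1/2)^(τ/t½) = (1/2)^(151/44) ≈ 0.0927.
C₀ = D/Vd = 2338/20 ≈ 116.900 μg/mL.
Before the 4th dose, 3 doses have been given. Superposition: Cmin = C₀·(f + f² + … + f^3).
≈ 116.900 × (0.0927 + 0.0086 + 0.0008) ≈ 116.900 × 0.1021 ≈ 11.935 μg/mL.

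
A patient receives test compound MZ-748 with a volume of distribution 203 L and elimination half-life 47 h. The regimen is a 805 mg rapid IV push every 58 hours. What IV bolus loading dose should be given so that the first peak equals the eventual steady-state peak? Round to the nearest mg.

f = (1/2)^(58/47) ≈ 0.425125; accumulation ratio R = 1/(1−f) ≈ 1.73951.
Loading dose to hit Cmax,ss on first dose: D_load = D_maint·R ≈ 805 × 1.73951 ≈ 1400.31 mg.

1400 mg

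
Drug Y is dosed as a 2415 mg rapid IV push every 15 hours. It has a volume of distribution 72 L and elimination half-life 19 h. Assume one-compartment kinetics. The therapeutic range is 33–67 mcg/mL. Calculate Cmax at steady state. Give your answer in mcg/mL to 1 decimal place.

79.6 mcg/mL

k = ln2/t½ = ln2/19 ≈ 0.036481 h⁻¹; fraction remaining f = e^(−kτ) = e^(−0.036481×15) ≈ 0.5786.
Accumulation ratio R = 1/(1 − f) ≈ 1/0.4214 ≈ 2.3730.
Single-dose peak C₀ = D/Vd = 2415/72 ≈ 33.542 mcg/mL.
Cmax,ss = C₀/(1 − f) ≈ 33.542/0.4214 ≈ 79.597 mcg/mL.
Peak 79.6 mcg/mL vs MTC 67 mcg/mL: exceeds toxic threshold.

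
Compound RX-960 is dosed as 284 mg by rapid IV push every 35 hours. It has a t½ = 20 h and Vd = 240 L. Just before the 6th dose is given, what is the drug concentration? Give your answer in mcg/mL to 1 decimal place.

f = (1/2)^(τ/t½) = (1/2)^(35/20) ≈ 0.2973.
C₀ = D/Vd = 284/240 ≈ 1.183 mcg/mL.
Before the 6th dose, 5 doses have been given. Superposition: Cmin = C₀·(f + f² + … + f^5).
≈ 1.183 × (0.2973 + 0.0884 + 0.0263 + 0.0078 + 0.0023) ≈ 1.183 × 0.4221 ≈ 0.499 mcg/mL.

0.5 mcg/mL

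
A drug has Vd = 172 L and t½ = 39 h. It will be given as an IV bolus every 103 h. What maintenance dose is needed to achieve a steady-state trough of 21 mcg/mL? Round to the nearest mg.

18919 mg

τ/t½ = 103/39 ≈ 2.641, so f = (1/2)^(103/39) ≈ 0.160314.
Cmin,ss = (D/Vd)·f/(1−f), so D = Cmin,ss·Vd·(1−f)/f.
D = 21 × 172 × (1−f)/f ≈ 21 × 172 × 5.23776 ≈ 18918.79 mg.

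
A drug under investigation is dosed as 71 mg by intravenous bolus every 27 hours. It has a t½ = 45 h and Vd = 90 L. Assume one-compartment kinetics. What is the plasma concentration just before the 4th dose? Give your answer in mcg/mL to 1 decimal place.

f = (1/2)^(τ/t½) = (1/2)^(27/45) ≈ 0.6598.
C₀ = D/Vd = 71/90 ≈ 0.789 mcg/mL.
Before the 4th dose, 3 doses have been given. Superposition: Cmin = C₀·(f + f² + … + f^3).
≈ 0.789 × (0.6598 + 0.4353 + 0.2872) ≈ 0.789 × 1.3823 ≈ 1.091 mcg/mL.

1.1 mcg/mL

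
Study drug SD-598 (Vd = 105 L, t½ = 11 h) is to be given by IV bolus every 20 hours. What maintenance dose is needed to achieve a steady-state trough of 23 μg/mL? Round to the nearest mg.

τ/t½ = 20/11 ≈ 1.8182, so f = (1/2)^(20/11) ≈ 0.283578.
Cmin,ss = (D/Vd)·f/(1−f), so D = Cmin,ss·Vd·(1−f)/f.
D = 23 × 105 × (1−f)/f ≈ 23 × 105 × 2.52637 ≈ 6101.18 mg.

6101 mg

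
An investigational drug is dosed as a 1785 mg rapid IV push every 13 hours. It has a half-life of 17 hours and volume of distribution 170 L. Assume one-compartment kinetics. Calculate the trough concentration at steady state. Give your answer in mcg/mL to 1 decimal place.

15.0 mcg/mL

Over one 13-h interval, 13/17 ≈ 0.76471 half-lives elapse, leaving f ≈ 0.5886 of each dose.
Each bolus raises the concentration by D/Vd = 1785/170 ≈ 10.500 mcg/mL.
Steady-state trough Cmin,ss = C₀·f/(1−f) ≈ 10.500 × 0.5886/0.4114 ≈ 15.023 mcg/mL.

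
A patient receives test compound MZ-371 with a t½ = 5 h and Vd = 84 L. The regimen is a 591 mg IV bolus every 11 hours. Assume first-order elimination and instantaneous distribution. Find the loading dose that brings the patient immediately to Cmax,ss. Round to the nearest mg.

f = (1/2)^(11/5) ≈ 0.217638; accumulation ratio R = 1/(1−f) ≈ 1.27818.
Loading dose to hit Cmax,ss on first dose: D_load = D_maint·R ≈ 591 × 1.27818 ≈ 755.40 mg.

755 mg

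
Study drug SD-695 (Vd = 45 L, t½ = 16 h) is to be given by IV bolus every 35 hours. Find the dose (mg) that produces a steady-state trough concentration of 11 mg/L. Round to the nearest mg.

τ/t½ = 35/16 ≈ 2.1875, so f = (1/2)^(35/16) ≈ 0.219532.
Cmin,ss = (D/Vd)·f/(1−f), so D = Cmin,ss·Vd·(1−f)/f.
D = 11 × 45 × (1−f)/f ≈ 11 × 45 × 3.55514 ≈ 1759.79 mg.

1760 mg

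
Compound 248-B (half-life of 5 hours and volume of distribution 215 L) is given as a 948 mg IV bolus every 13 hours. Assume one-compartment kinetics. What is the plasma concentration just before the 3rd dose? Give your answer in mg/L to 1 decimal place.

f = (1/2)^(τ/t½) = (1/2)^(13/5) ≈ 0.1649.
C₀ = D/Vd = 948/215 ≈ 4.409 mg/L.
Before the 3rd dose, 2 doses have been given. Superposition: Cmin = C₀·(f + f²).
≈ 4.409 × (0.1649 + 0.0272) ≈ 4.409 × 0.1921 ≈ 0.847 mg/L.

0.8 mg/L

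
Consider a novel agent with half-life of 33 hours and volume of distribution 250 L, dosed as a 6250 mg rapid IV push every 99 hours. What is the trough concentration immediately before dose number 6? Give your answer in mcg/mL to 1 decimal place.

f = (1/2)^(τ/t½) = (1/2)^(99/33) ≈ 0.1250.
C₀ = D/Vd = 6250/250 ≈ 25.000 mcg/mL.
Before the 6th dose, 5 doses have been given. Superposition: Cmin = C₀·(f + f² + … + f^5).
≈ 25.000 × (0.1250 + 0.0156 + 0.0020 + 0.0002 + 0.0000) ≈ 25.000 × 0.1428 ≈ 3.570 mcg/mL.

3.6 mcg/mL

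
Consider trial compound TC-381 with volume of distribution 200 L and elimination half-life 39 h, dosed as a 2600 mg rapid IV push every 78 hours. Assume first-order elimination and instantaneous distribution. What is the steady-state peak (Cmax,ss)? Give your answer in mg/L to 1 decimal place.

τ = 78 h = 2 half-lives, so f = (1/2)^2 = 0.25.
At steady state, R = 1/(1 − 0.25) = 4/3.
Single-dose peak C₀ = D/Vd = 2600/200 = 13 mg/L.
Steady-state peak Cmax,ss = C₀·R = 13 × 4/3 ≈ 17.333 mg/L.

17.3 mg/L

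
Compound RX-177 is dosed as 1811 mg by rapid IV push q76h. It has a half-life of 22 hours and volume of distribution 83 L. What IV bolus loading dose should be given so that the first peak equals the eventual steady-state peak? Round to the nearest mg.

f = (1/2)^(76/22) ≈ 0.091218; accumulation ratio R = 1/(1−f) ≈ 1.10037.
Loading dose to hit Cmax,ss on first dose: D_load = D_maint·R ≈ 1811 × 1.10037 ≈ 1992.77 mg.

1993 mg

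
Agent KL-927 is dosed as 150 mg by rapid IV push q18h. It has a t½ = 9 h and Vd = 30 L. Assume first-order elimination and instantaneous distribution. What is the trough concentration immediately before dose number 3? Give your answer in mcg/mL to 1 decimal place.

1.6 mcg/mL

f = (1/2)^(τ/t½) = (1/2)^(18/9) ≈ 0.2500.
C₀ = D/Vd = 150/30 ≈ 5.000 mcg/mL.
Before the 3rd dose, 2 doses have been given. Superposition: Cmin = C₀·(f + f²).
≈ 5.000 × (0.2500 + 0.0625) ≈ 5.000 × 0.3125 ≈ 1.562 mcg/mL.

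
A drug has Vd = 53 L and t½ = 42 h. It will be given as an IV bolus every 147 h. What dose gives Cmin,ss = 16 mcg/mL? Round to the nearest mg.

8746 mg

τ/t½ = 147/42 ≈ 3.5, so f = (1/2)^(147/42) ≈ 0.088388.
Cmin,ss = (D/Vd)·f/(1−f), so D = Cmin,ss·Vd·(1−f)/f.
D = 16 × 53 × (1−f)/f ≈ 16 × 53 × 10.31375 ≈ 8746.06 mg.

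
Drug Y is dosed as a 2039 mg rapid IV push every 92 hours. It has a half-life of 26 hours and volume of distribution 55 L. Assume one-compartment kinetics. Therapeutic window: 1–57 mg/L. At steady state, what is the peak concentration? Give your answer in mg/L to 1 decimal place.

40.6 mg/L

k = ln2/t½ = ln2/26 ≈ 0.026660 h⁻¹; fraction remaining f = e^(−kτ) = e^(−0.026660×92) ≈ 0.0861.
Accumulation ratio R = 1/(1 − f) ≈ 1/0.9139 ≈ 1.0942.
Each bolus raises the concentration by D/Vd = 2039/55 ≈ 37.073 mg/L.
Steady-state peak Cmax,ss = C₀·R ≈ 37.073 × 1.0942 ≈ 40.565 mg/L.
Peak 40.6 mg/L vs MTC 57 mg/L: below toxic threshold.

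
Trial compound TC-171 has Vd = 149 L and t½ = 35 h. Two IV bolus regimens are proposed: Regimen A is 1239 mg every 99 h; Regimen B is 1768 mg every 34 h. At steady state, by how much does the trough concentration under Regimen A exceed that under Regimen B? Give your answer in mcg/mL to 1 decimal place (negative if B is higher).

-11.0 mcg/mL

Regimen A: f = (1/2)^(99/35) ≈ 0.1408; Cmin,ss = (1239/149)·f/(1−f) ≈ 1.363 mcg/mL.
Regimen B: f = (1/2)^(34/35) ≈ 0.5100; Cmin,ss = (1768/149)·f/(1−f) ≈ 12.350 mcg/mL.
Difference ≈ 1.363 − 12.350 ≈ -10.987 mcg/mL.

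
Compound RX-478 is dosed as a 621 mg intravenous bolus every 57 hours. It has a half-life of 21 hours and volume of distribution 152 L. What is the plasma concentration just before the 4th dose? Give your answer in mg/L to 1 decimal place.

f = (1/2)^(τ/t½) = (1/2)^(57/21) ≈ 0.1524.
C₀ = D/Vd = 621/152 ≈ 4.086 mg/L.
Before the 4th dose, 3 doses have been given. Superposition: Cmin = C₀·(f + f² + … + f^3).
≈ 4.086 × (0.1524 + 0.0232 + 0.0035) ≈ 4.086 × 0.1791 ≈ 0.732 mg/L.

0.7 mg/L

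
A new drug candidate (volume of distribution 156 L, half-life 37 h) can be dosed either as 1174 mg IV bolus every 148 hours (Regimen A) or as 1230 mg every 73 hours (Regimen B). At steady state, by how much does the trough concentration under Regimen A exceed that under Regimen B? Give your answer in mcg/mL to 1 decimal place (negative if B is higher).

-2.2 mcg/mL

Regimen A: f = (1/2)^(148/37) ≈ 0.0625; Cmin,ss = (1174/156)·f/(1−f) ≈ 0.502 mcg/mL.
Regimen B: f = (1/2)^(73/37) ≈ 0.2547; Cmin,ss = (1230/156)·f/(1−f) ≈ 2.695 mcg/mL.
Difference ≈ 0.502 − 2.695 ≈ -2.193 mcg/mL.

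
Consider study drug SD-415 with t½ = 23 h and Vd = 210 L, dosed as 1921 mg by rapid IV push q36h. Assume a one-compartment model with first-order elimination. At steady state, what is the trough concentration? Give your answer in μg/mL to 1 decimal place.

τ/t½ = 36/23 ≈ 1.5652, so fraction remaining f = (1/2)^(36/23) ≈ 0.3379.
Each bolus raises the concentration by D/Vd = 1921/210 ≈ 9.148 μg/mL.
Steady-state trough Cmin,ss = C₀·f/(1−f) ≈ 9.148 × 0.3379/0.6621 ≈ 4.669 μg/mL.

4.7 μg/mL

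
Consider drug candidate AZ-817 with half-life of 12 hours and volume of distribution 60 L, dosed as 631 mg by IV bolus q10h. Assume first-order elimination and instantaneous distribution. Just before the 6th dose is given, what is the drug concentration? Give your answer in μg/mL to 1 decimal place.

f = (1/2)^(τ/t½) = (1/2)^(10/12) ≈ 0.5612.
C₀ = D/Vd = 631/60 ≈ 10.517 μg/mL.
Before the 6th dose, 5 doses have been given. Superposition: Cmin = C₀·(f + f² + … + f^5).
≈ 10.517 × (0.5612 + 0.3149 + 0.1767 + 0.0992 + 0.0557) ≈ 10.517 × 1.2077 ≈ 12.701 μg/mL.

12.7 μg/mL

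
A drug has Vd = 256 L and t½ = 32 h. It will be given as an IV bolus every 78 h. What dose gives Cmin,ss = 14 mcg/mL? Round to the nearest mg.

15831 mg

τ/t½ = 78/32 ≈ 2.4375, so f = (1/2)^(78/32) ≈ 0.184603.
Cmin,ss = (D/Vd)·f/(1−f), so D = Cmin,ss·Vd·(1−f)/f.
D = 14 × 256 × (1−f)/f ≈ 14 × 256 × 4.41703 ≈ 15830.64 mg.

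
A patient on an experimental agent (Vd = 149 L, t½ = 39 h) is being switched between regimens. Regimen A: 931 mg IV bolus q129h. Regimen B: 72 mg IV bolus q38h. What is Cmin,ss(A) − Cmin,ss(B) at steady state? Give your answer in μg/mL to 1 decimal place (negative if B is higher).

Regimen A: f = (1/2)^(129/39) ≈ 0.1010; Cmin,ss = (931/149)·f/(1−f) ≈ 0.702 μg/mL.
Regimen B: f = (1/2)^(38/39) ≈ 0.5090; Cmin,ss = (72/149)·f/(1−f) ≈ 0.501 μg/mL.
Difference ≈ 0.702 − 0.501 ≈ 0.201 μg/mL.

0.2 μg/mL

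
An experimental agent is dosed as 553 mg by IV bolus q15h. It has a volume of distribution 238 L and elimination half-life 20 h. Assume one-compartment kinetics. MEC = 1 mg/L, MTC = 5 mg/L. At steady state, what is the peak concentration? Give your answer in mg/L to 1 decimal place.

5.7 mg/L

Over one 15-h interval, 15/20 ≈ 0.75 half-lives elapse, leaving f ≈ 0.5946 of each dose.
At steady state, accumulation factor R = 1/(1 − e^(−kτ)) ≈ 2.4667.
Single-dose peak C₀ = D/Vd = 553/238 ≈ 2.324 mg/L.
Steady-state peak Cmax,ss = C₀·R ≈ 2.324 × 2.4667 ≈ 5.733 mg/L.
Peak 5.7 mg/L vs MTC 5 mg/L: exceeds toxic threshold.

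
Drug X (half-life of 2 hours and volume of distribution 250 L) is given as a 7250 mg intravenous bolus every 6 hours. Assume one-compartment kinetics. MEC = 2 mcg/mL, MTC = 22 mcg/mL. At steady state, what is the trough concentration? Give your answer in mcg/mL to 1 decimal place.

4.1 mcg/mL

The dosing interval is 3 half-lives, so f = 2^(−3) = 0.125.
At steady state, R = 1/(1 − 0.125) = 8/7.
Single-dose peak C₀ = D/Vd = 7250/250 = 29 mcg/mL.
Steady-state peak Cmax,ss = C₀·R = 29 × 8/7 ≈ 33.143 mcg/mL.
Steady-state trough Cmin,ss = Cmax,ss·f ≈ 33.143 × 0.125 ≈ 4.143 mcg/mL.
Trough 4.1 mcg/mL vs MEC 2 mcg/mL: adequate.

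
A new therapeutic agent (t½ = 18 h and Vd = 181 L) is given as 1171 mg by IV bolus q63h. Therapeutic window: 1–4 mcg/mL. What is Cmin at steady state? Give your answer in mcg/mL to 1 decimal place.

τ/t½ = 63/18 ≈ 3.5, so fraction remaining f = (1/2)^(63/18) ≈ 0.0884.
At steady state, accumulation factor R = 1/(1 − e^(−kτ)) ≈ 1.0970.
Single-dose peak C₀ = D/Vd = 1171/181 ≈ 6.470 mcg/mL.
Steady-state peak Cmax,ss = C₀·R ≈ 6.470 × 1.0970 ≈ 7.098 mcg/mL.
One interval later, Cmin,ss = Cmax,ss·e^(−kτ) ≈ 7.098 × 0.0884 ≈ 0.627 mcg/mL.
Trough 0.6 mcg/mL vs MEC 1 mcg/mL: subtherapeutic.

0.6 mcg/mL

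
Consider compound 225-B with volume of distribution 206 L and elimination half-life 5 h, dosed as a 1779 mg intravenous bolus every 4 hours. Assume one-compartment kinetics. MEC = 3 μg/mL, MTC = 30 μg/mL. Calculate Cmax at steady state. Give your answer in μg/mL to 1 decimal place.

τ/t½ = 4/5 ≈ 0.8, so fraction remaining f = (1/2)^(4/5) ≈ 0.5743.
At steady state, accumulation factor R = 1/(1 − e^(−kτ)) ≈ 2.3491.
Each bolus raises the concentration by D/Vd = 1779/206 ≈ 8.636 μg/mL.
Steady-state peak Cmax,ss = C₀·R ≈ 8.636 × 2.3491 ≈ 20.287 μg/mL.
Peak 20.3 μg/mL vs MTC 30 μg/mL: below toxic threshold.

20.3 μg/mL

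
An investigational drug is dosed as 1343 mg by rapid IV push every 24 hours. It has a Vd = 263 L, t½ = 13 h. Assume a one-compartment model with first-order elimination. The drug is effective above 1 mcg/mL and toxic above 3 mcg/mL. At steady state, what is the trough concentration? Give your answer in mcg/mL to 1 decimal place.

2.0 mcg/mL

k = ln2/t½ = ln2/13 ≈ 0.053319 h⁻¹; fraction remaining f = e^(−kτ) = e^(−0.053319×24) ≈ 0.2781.
At steady state, accumulation factor R = 1/(1 − e^(−kτ)) ≈ 1.3852.
Each bolus raises the concentration by D/Vd = 1343/263 ≈ 5.106 mcg/mL.
Steady-state peak Cmax,ss = C₀·R ≈ 5.106 × 1.3852 ≈ 7.073 mcg/mL.
Steady-state trough Cmin,ss = Cmax,ss·f ≈ 7.073 × 0.2781 ≈ 1.967 mcg/mL.
Trough 2.0 mcg/mL vs MEC 1 mcg/mL: adequate.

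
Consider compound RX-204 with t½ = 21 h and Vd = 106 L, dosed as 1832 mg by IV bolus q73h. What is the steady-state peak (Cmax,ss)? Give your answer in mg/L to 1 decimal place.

τ/t½ = 73/21 ≈ 3.4762, so fraction remaining f = (1/2)^(73/21) ≈ 0.0899.
Accumulation ratio R = 1/(1 − f) ≈ 1/0.9101 ≈ 1.0988.
Each bolus raises the concentration by D/Vd = 1832/106 ≈ 17.283 mg/L.
Steady-state peak Cmax,ss = C₀·R ≈ 17.283 × 1.0988 ≈ 18.991 mg/L.

19.0 mg/L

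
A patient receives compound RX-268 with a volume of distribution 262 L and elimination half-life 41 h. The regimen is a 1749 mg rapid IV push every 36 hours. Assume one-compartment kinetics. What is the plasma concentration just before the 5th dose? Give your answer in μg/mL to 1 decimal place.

7.3 μg/mL

f = (1/2)^(τ/t½) = (1/2)^(36/41) ≈ 0.5441.
C₀ = D/Vd = 1749/262 ≈ 6.676 μg/mL.
Before the 5th dose, 4 doses have been given. Superposition: Cmin = C₀·(f + f² + … + f^4).
≈ 6.676 × (0.5441 + 0.2960 + 0.1611 + 0.0876) ≈ 6.676 × 1.0888 ≈ 7.269 μg/mL.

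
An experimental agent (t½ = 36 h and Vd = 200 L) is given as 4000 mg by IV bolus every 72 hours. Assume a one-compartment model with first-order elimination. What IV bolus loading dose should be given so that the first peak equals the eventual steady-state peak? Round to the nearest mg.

f = (1/2)^(72/36) ≈ 0.250000; accumulation ratio R = 1/(1−f) ≈ 1.33333.
Loading dose to hit Cmax,ss on first dose: D_load = D_maint·R ≈ 4000 × 1.33333 ≈ 5333.32 mg.

5333 mg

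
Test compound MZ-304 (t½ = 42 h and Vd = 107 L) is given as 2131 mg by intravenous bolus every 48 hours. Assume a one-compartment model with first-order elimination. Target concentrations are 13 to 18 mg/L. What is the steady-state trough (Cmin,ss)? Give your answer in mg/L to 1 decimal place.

16.5 mg/L

k = ln2/t½ = ln2/42 ≈ 0.016504 h⁻¹; fraction remaining f = e^(−kτ) = e^(−0.016504×48) ≈ 0.4529.
At steady state, accumulation factor R = 1/(1 − e^(−kτ)) ≈ 1.8278.
Each bolus raises the concentration by D/Vd = 2131/107 ≈ 19.916 mg/L.
Steady-state peak Cmax,ss = C₀·R ≈ 19.916 × 1.8278 ≈ 36.402 mg/L.
One interval later, Cmin,ss = Cmax,ss·e^(−kτ) ≈ 36.402 × 0.4529 ≈ 16.486 mg/L.
Trough 16.5 mg/L vs MEC 13 mg/L: adequate.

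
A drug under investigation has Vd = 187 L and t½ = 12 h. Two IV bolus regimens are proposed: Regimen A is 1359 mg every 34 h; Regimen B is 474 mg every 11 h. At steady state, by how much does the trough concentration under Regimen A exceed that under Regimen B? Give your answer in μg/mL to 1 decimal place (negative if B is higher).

-1.7 μg/mL

Regimen A: f = (1/2)^(34/12) ≈ 0.1403; Cmin,ss = (1359/187)·f/(1−f) ≈ 1.186 μg/mL.
Regimen B: f = (1/2)^(11/12) ≈ 0.5297; Cmin,ss = (474/187)·f/(1−f) ≈ 2.855 μg/mL.
Difference ≈ 1.186 − 2.855 ≈ -1.669 μg/mL.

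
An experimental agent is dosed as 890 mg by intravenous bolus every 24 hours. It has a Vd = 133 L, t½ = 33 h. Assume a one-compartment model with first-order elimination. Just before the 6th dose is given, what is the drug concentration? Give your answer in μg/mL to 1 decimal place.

9.4 μg/mL

f = (1/2)^(τ/t½) = (1/2)^(24/33) ≈ 0.6040.
C₀ = D/Vd = 890/133 ≈ 6.692 μg/mL.
Before the 6th dose, 5 doses have been given. Superposition: Cmin = C₀·(f + f² + … + f^5).
≈ 6.692 × (0.6040 + 0.3648 + 0.2203 + 0.1331 + 0.0804) ≈ 6.692 × 1.4026 ≈ 9.386 μg/mL.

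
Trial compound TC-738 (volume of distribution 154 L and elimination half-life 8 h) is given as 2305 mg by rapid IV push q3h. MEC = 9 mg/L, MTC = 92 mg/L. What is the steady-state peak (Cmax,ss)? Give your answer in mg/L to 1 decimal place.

65.4 mg/L

Over one 3-h interval, 3/8 ≈ 0.375 half-lives elapse, leaving f ≈ 0.7711 of each dose.
Accumulation ratio R = 1/(1 − f) ≈ 1/0.2289 ≈ 4.3687.
Each bolus raises the concentration by D/Vd = 2305/154 ≈ 14.968 mg/L.
Steady-state peak Cmax,ss = C₀·R ≈ 14.968 × 4.3687 ≈ 65.391 mg/L.
Peak 65.4 mg/L vs MTC 92 mg/L: below toxic threshold.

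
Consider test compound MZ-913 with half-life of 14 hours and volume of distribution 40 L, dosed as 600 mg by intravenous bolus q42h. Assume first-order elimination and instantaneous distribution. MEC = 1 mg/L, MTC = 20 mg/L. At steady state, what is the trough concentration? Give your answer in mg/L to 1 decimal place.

2.1 mg/L

τ = 42 h = 3 half-lives, so f = (1/2)^3 = 0.125.
Accumulation ratio R = 1/(1 − f) = 1/0.875 = 8/7.
Single-dose peak C₀ = D/Vd = 600/40 = 15 mg/L.
Steady-state peak Cmax,ss = C₀·R = 15 × 8/7 ≈ 17.143 mg/L.
Steady-state trough Cmin,ss = Cmax,ss·f ≈ 17.143 × 0.125 ≈ 2.143 mg/L.
Trough 2.1 mg/L vs MEC 1 mg/L: adequate.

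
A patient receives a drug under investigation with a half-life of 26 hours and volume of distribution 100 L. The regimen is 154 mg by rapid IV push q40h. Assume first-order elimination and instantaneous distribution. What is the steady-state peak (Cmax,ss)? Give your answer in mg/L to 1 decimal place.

Over one 40-h interval, 40/26 ≈ 1.5385 half-lives elapse, leaving f ≈ 0.3443 of each dose.
At steady state, accumulation factor R = 1/(1 − e^(−kτ)) ≈ 1.5251.
Each bolus raises the concentration by D/Vd = 154/100 ≈ 1.540 mg/L.
Steady-state peak Cmax,ss = C₀·R ≈ 1.540 × 1.5251 ≈ 2.349 mg/L.

2.3 mg/L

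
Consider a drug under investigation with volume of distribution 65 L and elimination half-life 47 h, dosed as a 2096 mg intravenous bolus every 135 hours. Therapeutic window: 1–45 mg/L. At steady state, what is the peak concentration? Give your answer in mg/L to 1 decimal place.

τ/t½ = 135/47 ≈ 2.8723, so fraction remaining f = (1/2)^(135/47) ≈ 0.1366.
At steady state, accumulation factor R = 1/(1 − e^(−kτ)) ≈ 1.1582.
Single-dose peak C₀ = D/Vd = 2096/65 ≈ 32.246 mg/L.
Cmax,ss = C₀/(1 − f) ≈ 32.246/0.8634 ≈ 37.348 mg/L.
Peak 37.3 mg/L vs MTC 45 mg/L: below toxic threshold.

37.3 mg/L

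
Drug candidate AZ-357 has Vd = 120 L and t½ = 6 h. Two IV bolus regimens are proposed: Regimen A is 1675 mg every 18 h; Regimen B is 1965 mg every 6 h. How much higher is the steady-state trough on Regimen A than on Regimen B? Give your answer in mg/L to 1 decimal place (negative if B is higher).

Regimen A: f = (1/2)^(18/6) ≈ 0.1250; Cmin,ss = (1675/120)·f/(1−f) ≈ 1.994 mg/L.
Regimen B: f = (1/2)^(6/6) ≈ 0.5000; Cmin,ss = (1965/120)·f/(1−f) ≈ 16.375 mg/L.
Difference ≈ 1.994 − 16.375 ≈ -14.381 mg/L.

-14.4 mg/L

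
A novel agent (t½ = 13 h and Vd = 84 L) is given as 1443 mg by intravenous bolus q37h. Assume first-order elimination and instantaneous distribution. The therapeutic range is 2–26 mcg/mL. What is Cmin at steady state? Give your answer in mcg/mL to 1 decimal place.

2.8 mcg/mL

τ/t½ = 37/13 ≈ 2.8462, so fraction remaining f = (1/2)^(37/13) ≈ 0.1391.
Each bolus raises the concentration by D/Vd = 1443/84 ≈ 17.179 mcg/mL.
Steady-state trough Cmin,ss = C₀·f/(1−f) ≈ 17.179 × 0.1391/0.8609 ≈ 2.776 mcg/mL.
Trough 2.8 mcg/mL vs MEC 2 mcg/mL: adequate.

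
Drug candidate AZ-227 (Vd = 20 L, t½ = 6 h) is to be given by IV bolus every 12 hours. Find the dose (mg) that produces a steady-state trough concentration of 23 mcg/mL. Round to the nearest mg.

1380 mg

τ/t½ = 12/6 ≈ 2, so f = (1/2)^(12/6) ≈ 0.250000.
Cmin,ss = (D/Vd)·f/(1−f), so D = Cmin,ss·Vd·(1−f)/f.
D = 23 × 20 × (1−f)/f ≈ 23 × 20 × 3.00000 ≈ 1380.00 mg.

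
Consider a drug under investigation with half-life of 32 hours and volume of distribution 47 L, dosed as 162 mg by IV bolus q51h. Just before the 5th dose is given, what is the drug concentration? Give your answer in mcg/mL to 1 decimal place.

f = (1/2)^(τ/t½) = (1/2)^(51/32) ≈ 0.3313.
C₀ = D/Vd = 162/47 ≈ 3.447 mcg/mL.
Before the 5th dose, 4 doses have been given. Superposition: Cmin = C₀·(f + f² + … + f^4).
≈ 3.447 × (0.3313 + 0.1098 + 0.0364 + 0.0120) ≈ 3.447 × 0.4895 ≈ 1.687 mcg/mL.

1.7 mcg/mL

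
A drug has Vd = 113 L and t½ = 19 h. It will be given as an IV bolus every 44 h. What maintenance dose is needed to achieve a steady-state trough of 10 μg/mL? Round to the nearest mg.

τ/t½ = 44/19 ≈ 2.3158, so f = (1/2)^(44/19) ≈ 0.200853.
Cmin,ss = (D/Vd)·f/(1−f), so D = Cmin,ss·Vd·(1−f)/f.
D = 10 × 113 × (1−f)/f ≈ 10 × 113 × 3.97877 ≈ 4496.01 mg.

4496 mg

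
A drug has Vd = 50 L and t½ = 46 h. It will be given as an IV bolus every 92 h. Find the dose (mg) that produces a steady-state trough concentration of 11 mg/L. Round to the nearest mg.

1650 mg

τ/t½ = 92/46 ≈ 2, so f = (1/2)^(92/46) ≈ 0.250000.
Cmin,ss = (D/Vd)·f/(1−f), so D = Cmin,ss·Vd·(1−f)/f.
D = 11 × 50 × (1−f)/f ≈ 11 × 50 × 3.00000 ≈ 1650.00 mg.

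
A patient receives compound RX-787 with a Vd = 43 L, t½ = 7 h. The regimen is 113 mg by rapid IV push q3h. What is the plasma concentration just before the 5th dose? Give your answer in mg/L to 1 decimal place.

f = (1/2)^(τ/t½) = (1/2)^(3/7) ≈ 0.7430.
C₀ = D/Vd = 113/43 ≈ 2.628 mg/L.
Before the 5th dose, 4 doses have been given. Superposition: Cmin = C₀·(f + f² + … + f^4).
≈ 2.628 × (0.7430 + 0.5520 + 0.4102 + 0.3048) ≈ 2.628 × 2.0100 ≈ 5.282 mg/L.

5.3 mg/L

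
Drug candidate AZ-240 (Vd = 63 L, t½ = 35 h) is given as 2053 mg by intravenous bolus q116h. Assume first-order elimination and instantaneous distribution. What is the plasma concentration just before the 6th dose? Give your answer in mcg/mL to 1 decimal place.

3.6 mcg/mL

f = (1/2)^(τ/t½) = (1/2)^(116/35) ≈ 0.1005.
C₀ = D/Vd = 2053/63 ≈ 32.587 mcg/mL.
Before the 6th dose, 5 doses have been given. Superposition: Cmin = C₀·(f + f² + … + f^5).
≈ 32.587 × (0.1005 + 0.0101 + 0.0010 + 0.0001 + 0.0000) ≈ 32.587 × 0.1117 ≈ 3.640 mcg/mL.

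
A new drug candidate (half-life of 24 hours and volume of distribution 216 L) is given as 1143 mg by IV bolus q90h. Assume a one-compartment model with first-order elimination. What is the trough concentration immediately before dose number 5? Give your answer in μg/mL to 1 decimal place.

0.4 μg/mL

f = (1/2)^(τ/t½) = (1/2)^(90/24) ≈ 0.0743.
C₀ = D/Vd = 1143/216 ≈ 5.292 μg/mL.
Before the 5th dose, 4 doses have been given. Superposition: Cmin = C₀·(f + f² + … + f^4).
≈ 5.292 × (0.0743 + 0.0055 + 0.0004 + 0.0000) ≈ 5.292 × 0.0802 ≈ 0.424 μg/mL.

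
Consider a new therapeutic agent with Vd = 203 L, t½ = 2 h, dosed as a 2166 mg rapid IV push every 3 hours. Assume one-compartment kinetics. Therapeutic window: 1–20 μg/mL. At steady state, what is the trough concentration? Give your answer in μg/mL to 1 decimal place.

Over one 3-h interval, 3/2 ≈ 1.5 half-lives elapse, leaving f ≈ 0.3536 of each dose.
Accumulation ratio R = 1/(1 − f) ≈ 1/0.6464 ≈ 1.5470.
Each bolus raises the concentration by D/Vd = 2166/203 ≈ 10.670 μg/mL.
Cmax,ss = C₀/(1 − f) ≈ 10.670/0.6464 ≈ 16.507 μg/mL.
One interval later, Cmin,ss = Cmax,ss·e^(−kτ) ≈ 16.507 × 0.3536 ≈ 5.837 μg/mL.
Trough 5.8 μg/mL vs MEC 1 μg/mL: adequate.

5.8 μg/mL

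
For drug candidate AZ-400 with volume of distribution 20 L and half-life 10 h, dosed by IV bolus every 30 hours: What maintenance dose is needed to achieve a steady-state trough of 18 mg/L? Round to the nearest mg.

2520 mg

τ/t½ = 30/10 ≈ 3, so f = (1/2)^(30/10) ≈ 0.125000.
Cmin,ss = (D/Vd)·f/(1−f), so D = Cmin,ss·Vd·(1−f)/f.
D = 18 × 20 × (1−f)/f ≈ 18 × 20 × 7.00000 ≈ 2520.00 mg.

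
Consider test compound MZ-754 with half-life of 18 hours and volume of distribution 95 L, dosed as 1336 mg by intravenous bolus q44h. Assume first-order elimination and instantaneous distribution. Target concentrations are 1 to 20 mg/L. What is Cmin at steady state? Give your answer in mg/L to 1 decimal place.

k = ln2/t½ = ln2/18 ≈ 0.038508 h⁻¹; fraction remaining f = e^(−kτ) = e^(−0.038508×44) ≈ 0.1837.
At steady state, accumulation factor R = 1/(1 − e^(−kτ)) ≈ 1.2250.
Each bolus raises the concentration by D/Vd = 1336/95 ≈ 14.063 mg/L.
Cmax,ss = C₀/(1 − f) ≈ 14.063/0.8163 ≈ 17.228 mg/L.
Steady-state trough Cmin,ss = Cmax,ss·f ≈ 17.228 × 0.1837 ≈ 3.165 mg/L.
Trough 3.2 mg/L vs MEC 1 mg/L: adequate.

3.2 mg/L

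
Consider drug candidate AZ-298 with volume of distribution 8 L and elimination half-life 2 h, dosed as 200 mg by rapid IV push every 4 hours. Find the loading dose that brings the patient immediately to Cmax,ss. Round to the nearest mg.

f = (1/2)^(4/2) ≈ 0.250000; accumulation ratio R = 1/(1−f) ≈ 1.33333.
Loading dose to hit Cmax,ss on first dose: D_load = D_maint·R ≈ 200 × 1.33333 ≈ 266.67 mg.

267 mg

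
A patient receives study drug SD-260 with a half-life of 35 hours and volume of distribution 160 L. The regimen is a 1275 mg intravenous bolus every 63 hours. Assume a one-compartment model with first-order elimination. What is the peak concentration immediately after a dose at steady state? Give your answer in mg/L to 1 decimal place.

11.2 mg/L

τ/t½ = 63/35 ≈ 1.8, so fraction remaining f = (1/2)^(63/35) ≈ 0.2872.
Accumulation ratio R = 1/(1 − f) ≈ 1/0.7128 ≈ 1.4029.
Single-dose peak C₀ = D/Vd = 1275/160 ≈ 7.969 mg/L.
Steady-state peak Cmax,ss = C₀·R ≈ 7.969 × 1.4029 ≈ 11.180 mg/L.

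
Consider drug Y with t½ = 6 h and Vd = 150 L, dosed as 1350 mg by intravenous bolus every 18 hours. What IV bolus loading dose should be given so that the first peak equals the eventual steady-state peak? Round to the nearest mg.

1543 mg

f = (1/2)^(18/6) ≈ 0.125000; accumulation ratio R = 1/(1−f) ≈ 1.14286.
Loading dose to hit Cmax,ss on first dose: D_load = D_maint·R ≈ 1350 × 1.14286 ≈ 1542.86 mg.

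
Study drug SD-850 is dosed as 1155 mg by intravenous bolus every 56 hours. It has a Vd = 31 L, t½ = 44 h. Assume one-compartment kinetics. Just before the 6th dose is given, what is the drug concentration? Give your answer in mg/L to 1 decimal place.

f = (1/2)^(τ/t½) = (1/2)^(56/44) ≈ 0.4139.
C₀ = D/Vd = 1155/31 ≈ 37.258 mg/L.
Before the 6th dose, 5 doses have been given. Superposition: Cmin = C₀·(f + f² + … + f^5).
≈ 37.258 × (0.4139 + 0.1713 + 0.0709 + 0.0293 + 0.0121) ≈ 37.258 × 0.6975 ≈ 25.987 mg/L.

26.0 mg/L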